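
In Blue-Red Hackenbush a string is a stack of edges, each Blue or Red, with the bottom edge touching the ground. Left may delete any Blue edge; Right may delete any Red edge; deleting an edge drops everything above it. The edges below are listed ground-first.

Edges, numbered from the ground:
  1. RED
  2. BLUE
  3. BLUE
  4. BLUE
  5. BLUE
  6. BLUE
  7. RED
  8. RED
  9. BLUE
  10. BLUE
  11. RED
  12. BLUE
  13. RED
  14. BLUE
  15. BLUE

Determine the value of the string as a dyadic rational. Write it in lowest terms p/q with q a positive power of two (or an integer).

-809/16384

Recurse on prefixes of the 15-edge string RED BLUE BLUE BLUE BLUE BLUE RED RED BLUE BLUE RED BLUE RED BLUE BLUE:
1 of 15 · R · max L −∞ · min R 0 ⇒ -1
2 of 15 · RB · max L -1 · min R 0 ⇒ -1/2
3 of 15 · RBB · max L -1/2 · min R 0 ⇒ -1/4
4 of 15 · RBBB · max L -1/4 · min R 0 ⇒ -1/8
5 of 15 · RBBBB · max L -1/8 · min R 0 ⇒ -1/16
6 of 15 · RBBBBB · max L -1/16 · min R 0 ⇒ -1/32
7 of 15 · RBBBBBR · max L -1/16 · min R -1/32 ⇒ -3/64
8 of 15 · RBBBBBRR · max L -1/16 · min R -3/64 ⇒ -7/128
9 of 15 · RBBBBBRRB · max L -7/128 · min R -3/64 ⇒ -13/256
10 of 15 · RBBBBBRRBB · max L -13/256 · min R -3/64 ⇒ -25/512
11 of 15 · RBBBBBRRBBR · max L -13/256 · min R -25/512 ⇒ -51/1024
12 of 15 · RBBBBBRRBBRB · max L -51/1024 · min R -25/512 ⇒ -101/2048
13 of 15 · RBBBBBRRBBRBR · max L -51/1024 · min R -101/2048 ⇒ -203/4096
14 of 15 · RBBBBBRRBBRBRB · max L -203/4096 · min R -101/2048 ⇒ -405/8192
15 of 15 · RBBBBBRRBBRBRBB · max L -405/8192 · min R -101/2048 ⇒ -809/16384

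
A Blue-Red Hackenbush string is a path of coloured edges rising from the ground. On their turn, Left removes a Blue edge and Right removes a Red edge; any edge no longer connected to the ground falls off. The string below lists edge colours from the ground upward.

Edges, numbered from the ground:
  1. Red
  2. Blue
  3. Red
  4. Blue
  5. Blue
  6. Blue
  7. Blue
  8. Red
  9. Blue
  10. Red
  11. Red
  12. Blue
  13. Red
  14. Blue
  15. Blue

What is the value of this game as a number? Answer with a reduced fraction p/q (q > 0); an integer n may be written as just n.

-8553/16384

Recurse on prefixes of the 15-edge string Red Blue Red Blue Blue Blue Blue Red Blue Red Red Blue Red Blue Blue:
edge 1 of 15 (Red): { — | 0 } → -1
edge 2 of 15 (Blue): { -1 | 0 } → -1/2
edge 3 of 15 (Red): { -1 | -1/2, 0 } → -3/4
edge 4 of 15 (Blue): { -1, -3/4 | -1/2, 0 } → -5/8
edge 5 of 15 (Blue): { -1, -3/4, -5/8 | -1/2, 0 } → -9/16
edge 6 of 15 (Blue): { -1, -3/4, -5/8, -9/16 | -1/2, 0 } → -17/32
edge 7 of 15 (Blue): { -1, -3/4, -5/8, -9/16, -17/32 | -1/2, 0 } → -33/64
edge 8 of 15 (Red): { -1, -3/4, -5/8, -9/16, -17/32 | -33/64, -1/2, 0 } → -67/128
edge 9 of 15 (Blue): { -1, -3/4, -5/8, -9/16, -17/32, -67/128 | -33/64, -1/2, 0 } → -133/256
edge 10 of 15 (Red): { -1, -3/4, -5/8, -9/16, -17/32, -67/128 | -133/256, -33/64, -1/2, 0 } → -267/512
edge 11 of 15 (Red): { -1, -3/4, -5/8, -9/16, -17/32, -67/128 | -267/512, -133/256, -33/64, -1/2, 0 } → -535/1024
edge 12 of 15 (Blue): { -1, -3/4, -5/8, -9/16, -17/32, -67/128, -535/1024 | -267/512, -133/256, -33/64, -1/2, 0 } → -1069/2048
edge 13 of 15 (Red): { -1, -3/4, -5/8, -9/16, -17/32, -67/128, -535/1024 | -1069/2048, -267/512, -133/256, -33/64, -1/2, 0 } → -2139/4096
edge 14 of 15 (Blue): { -1, -3/4, -5/8, -9/16, -17/32, -67/128, -535/1024, -2139/4096 | -1069/2048, -267/512, -133/256, -33/64, -1/2, 0 } → -4277/8192
edge 15 of 15 (Blue): { -1, -3/4, -5/8, -9/16, -17/32, -67/128, -535/1024, -2139/4096, -4277/8192 | -1069/2048, -267/512, -133/256, -33/64, -1/2, 0 } → -8553/16384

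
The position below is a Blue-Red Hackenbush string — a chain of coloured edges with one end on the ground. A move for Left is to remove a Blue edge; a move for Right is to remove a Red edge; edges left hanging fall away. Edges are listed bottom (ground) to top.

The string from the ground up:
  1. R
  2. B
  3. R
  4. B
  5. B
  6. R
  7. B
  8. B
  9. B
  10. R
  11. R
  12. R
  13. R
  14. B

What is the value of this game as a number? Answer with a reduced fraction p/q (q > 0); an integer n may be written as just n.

-4669/8192

Build v(s[:k]) for k = 1..14, string s = R B R B B R B B B R R R R B.
v_1 [R]  L=[∅]  R=[0]  so -1
v_2 [RB]  L=[-1]  R=[0]  so -1/2
v_3 [RBR]  L=[-1]  R=[-1/2, 0]  so -3/4
v_4 [RBRB]  L=[-1, -3/4]  R=[-1/2, 0]  so -5/8
v_5 [RBRBB]  L=[-1, -3/4, -5/8]  R=[-1/2, 0]  so -9/16
v_6 [RBRBBR]  L=[-1, -3/4, -5/8]  R=[-9/16, -1/2, 0]  so -19/32
v_7 [RBRBBRB]  L=[-1, -3/4, -5/8, -19/32]  R=[-9/16, -1/2, 0]  so -37/64
v_8 [RBRBBRBB]  L=[-1, -3/4, -5/8, -19/32, -37/64]  R=[-9/16, -1/2, 0]  so -73/128
v_9 [RBRBBRBBB]  L=[-1, -3/4, -5/8, -19/32, -37/64, -73/128]  R=[-9/16, -1/2, 0]  so -145/256
v_10 [RBRBBRBBBR]  L=[-1, -3/4, -5/8, -19/32, -37/64, -73/128]  R=[-145/256, -9/16, -1/2, 0]  so -291/512
v_11 [RBRBBRBBBRR]  L=[-1, -3/4, -5/8, -19/32, -37/64, -73/128]  R=[-291/512, -145/256, -9/16, -1/2, 0]  so -583/1024
v_12 [RBRBBRBBBRRR]  L=[-1, -3/4, -5/8, -19/32, -37/64, -73/128]  R=[-583/1024, -291/512, -145/256, -9/16, -1/2, 0]  so -1167/2048
v_13 [RBRBBRBBBRRRR]  L=[-1, -3/4, -5/8, -19/32, -37/64, -73/128]  R=[-1167/2048, -583/1024, -291/512, -145/256, -9/16, -1/2, 0]  so -2335/4096
v_14 [RBRBBRBBBRRRRB]  L=[-1, -3/4, -5/8, -19/32, -37/64, -73/128, -2335/4096]  R=[-1167/2048, -583/1024, -291/512, -145/256, -9/16, -1/2, 0]  so -4669/8192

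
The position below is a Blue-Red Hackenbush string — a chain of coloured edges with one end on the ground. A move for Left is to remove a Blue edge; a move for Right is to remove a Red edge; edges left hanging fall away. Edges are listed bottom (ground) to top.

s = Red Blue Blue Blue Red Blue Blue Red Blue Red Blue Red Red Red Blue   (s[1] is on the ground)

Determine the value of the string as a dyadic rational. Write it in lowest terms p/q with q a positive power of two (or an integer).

Recurse on prefixes of the 15-edge string Red Blue Blue Blue Red Blue Blue Red Blue Red Blue Red Red Red Blue:
R: Left { ∅ }, Right { 0 } gives simplest -1
RB: Left { -1 }, Right { 0 } gives simplest -1/2
RBB: Left { -1; -1/2 }, Right { 0 } gives simplest -1/4
RBBB: Left { -1; -1/2; -1/4 }, Right { 0 } gives simplest -1/8
RBBBR: Left { -1; -1/2; -1/4 }, Right { -1/8; 0 } gives simplest -3/16
RBBBRB: Left { -1; -1/2; -1/4; -3/16 }, Right { -1/8; 0 } gives simplest -5/32
RBBBRBB: Left { -1; -1/2; -1/4; -3/16; -5/32 }, Right { -1/8; 0 } gives simplest -9/64
RBBBRBBR: Left { -1; -1/2; -1/4; -3/16; -5/32 }, Right { -9/64; -1/8; 0 } gives simplest -19/128
RBBBRBBRB: Left { -1; -1/2; -1/4; -3/16; -5/32; -19/128 }, Right { -9/64; -1/8; 0 } gives simplest -37/256
RBBBRBBRBR: Left { -1; -1/2; -1/4; -3/16; -5/32; -19/128 }, Right { -37/256; -9/64; -1/8; 0 } gives simplest -75/512
RBBBRBBRBRB: Left { -1; -1/2; -1/4; -3/16; -5/32; -19/128; -75/512 }, Right { -37/256; -9/64; -1/8; 0 } gives simplest -149/1024
RBBBRBBRBRBR: Left { -1; -1/2; -1/4; -3/16; -5/32; -19/128; -75/512 }, Right { -149/1024; -37/256; -9/64; -1/8; 0 } gives simplest -299/2048
RBBBRBBRBRBRR: Left { -1; -1/2; -1/4; -3/16; -5/32; -19/128; -75/512 }, Right { -299/2048; -149/1024; -37/256; -9/64; -1/8; 0 } gives simplest -599/4096
RBBBRBBRBRBRRR: Left { -1; -1/2; -1/4; -3/16; -5/32; -19/128; -75/512 }, Right { -599/4096; -299/2048; -149/1024; -37/256; -9/64; -1/8; 0 } gives simplest -1199/8192
RBBBRBBRBRBRRRB: Left { -1; -1/2; -1/4; -3/16; -5/32; -19/128; -75/512; -1199/8192 }, Right { -599/4096; -299/2048; -149/1024; -37/256; -9/64; -1/8; 0 } gives simplest -2397/16384

-2397/16384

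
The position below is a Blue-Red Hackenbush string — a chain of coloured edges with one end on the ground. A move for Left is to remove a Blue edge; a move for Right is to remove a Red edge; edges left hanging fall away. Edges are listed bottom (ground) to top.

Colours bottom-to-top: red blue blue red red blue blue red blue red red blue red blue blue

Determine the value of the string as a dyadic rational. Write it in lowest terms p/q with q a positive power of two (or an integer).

g(r) = {  | 0 } -> -1
g(rb) = { -1 | 0 } -> -1/2
g(rbb) = { -1, -1/2 | 0 } -> -1/4
g(rbbr) = { -1, -1/2 | -1/4, 0 } -> -3/8
g(rbbrr) = { -1, -1/2 | -3/8, -1/4, 0 } -> -7/16
g(rbbrrb) = { -1, -1/2, -7/16 | -3/8, -1/4, 0 } -> -13/32
g(rbbrrbb) = { -1, -1/2, -7/16, -13/32 | -3/8, -1/4, 0 } -> -25/64
g(rbbrrbbr) = { -1, -1/2, -7/16, -13/32 | -25/64, -3/8, -1/4, 0 } -> -51/128
g(rbbrrbbrb) = { -1, -1/2, -7/16, -13/32, -51/128 | -25/64, -3/8, -1/4, 0 } -> -101/256
g(rbbrrbbrbr) = { -1, -1/2, -7/16, -13/32, -51/128 | -101/256, -25/64, -3/8, -1/4, 0 } -> -203/512
g(rbbrrbbrbrr) = { -1, -1/2, -7/16, -13/32, -51/128 | -203/512, -101/256, -25/64, -3/8, -1/4, 0 } -> -407/1024
g(rbbrrbbrbrrb) = { -1, -1/2, -7/16, -13/32, -51/128, -407/1024 | -203/512, -101/256, -25/64, -3/8, -1/4, 0 } -> -813/2048
g(rbbrrbbrbrrbr) = { -1, -1/2, -7/16, -13/32, -51/128, -407/1024 | -813/2048, -203/512, -101/256, -25/64, -3/8, -1/4, 0 } -> -1627/4096
g(rbbrrbbrbrrbrb) = { -1, -1/2, -7/16, -13/32, -51/128, -407/1024, -1627/4096 | -813/2048, -203/512, -101/256, -25/64, -3/8, -1/4, 0 } -> -3253/8192
g(rbbrrbbrbrrbrbb) = { -1, -1/2, -7/16, -13/32, -51/128, -407/1024, -1627/4096, -3253/8192 | -813/2048, -203/512, -101/256, -25/64, -3/8, -1/4, 0 } -> -6505/16384

-6505/16384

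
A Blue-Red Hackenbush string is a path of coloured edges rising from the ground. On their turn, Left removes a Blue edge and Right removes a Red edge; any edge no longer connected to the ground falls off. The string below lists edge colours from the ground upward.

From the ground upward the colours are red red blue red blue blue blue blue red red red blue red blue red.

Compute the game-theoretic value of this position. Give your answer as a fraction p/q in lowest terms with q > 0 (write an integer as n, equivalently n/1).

Recurse on prefixes of the 15-edge string red red blue red blue blue blue blue red red red blue red blue red:
1 of 15 · r · max L −∞ · min R 0 ⇒ -1
2 of 15 · rr · max L −∞ · min R -1 ⇒ -2
3 of 15 · rrb · max L -2 · min R -1 ⇒ -3/2
4 of 15 · rrbr · max L -2 · min R -3/2 ⇒ -7/4
5 of 15 · rrbrb · max L -7/4 · min R -3/2 ⇒ -13/8
6 of 15 · rrbrbb · max L -13/8 · min R -3/2 ⇒ -25/16
7 of 15 · rrbrbbb · max L -25/16 · min R -3/2 ⇒ -49/32
8 of 15 · rrbrbbbb · max L -49/32 · min R -3/2 ⇒ -97/64
9 of 15 · rrbrbbbbr · max L -49/32 · min R -97/64 ⇒ -195/128
10 of 15 · rrbrbbbbrr · max L -49/32 · min R -195/128 ⇒ -391/256
11 of 15 · rrbrbbbbrrr · max L -49/32 · min R -391/256 ⇒ -783/512
12 of 15 · rrbrbbbbrrrb · max L -783/512 · min R -391/256 ⇒ -1565/1024
13 of 15 · rrbrbbbbrrrbr · max L -783/512 · min R -1565/1024 ⇒ -3131/2048
14 of 15 · rrbrbbbbrrrbrb · max L -3131/2048 · min R -1565/1024 ⇒ -6261/4096
15 of 15 · rrbrbbbbrrrbrbr · max L -3131/2048 · min R -6261/4096 ⇒ -12523/8192

-12523/8192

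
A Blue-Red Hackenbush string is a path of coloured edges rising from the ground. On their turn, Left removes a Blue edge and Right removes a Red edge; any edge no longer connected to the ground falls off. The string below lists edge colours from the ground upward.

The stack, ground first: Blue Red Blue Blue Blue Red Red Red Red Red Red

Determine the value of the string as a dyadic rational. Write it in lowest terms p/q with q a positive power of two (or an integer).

897/1024

edge 1 of 11 (Blue): { 0 |  } gives 1
edge 2 of 11 (Red): { 0 | 1 } gives 1/2
edge 3 of 11 (Blue): { 0 1/2 | 1 } gives 3/4
edge 4 of 11 (Blue): { 0 1/2 3/4 | 1 } gives 7/8
edge 5 of 11 (Blue): { 0 1/2 3/4 7/8 | 1 } gives 15/16
edge 6 of 11 (Red): { 0 1/2 3/4 7/8 | 15/16 1 } gives 29/32
edge 7 of 11 (Red): { 0 1/2 3/4 7/8 | 29/32 15/16 1 } gives 57/64
edge 8 of 11 (Red): { 0 1/2 3/4 7/8 | 57/64 29/32 15/16 1 } gives 113/128
edge 9 of 11 (Red): { 0 1/2 3/4 7/8 | 113/128 57/64 29/32 15/16 1 } gives 225/256
edge 10 of 11 (Red): { 0 1/2 3/4 7/8 | 225/256 113/128 57/64 29/32 15/16 1 } gives 449/512
edge 11 of 11 (Red): { 0 1/2 3/4 7/8 | 449/512 225/256 113/128 57/64 29/32 15/16 1 } gives 897/1024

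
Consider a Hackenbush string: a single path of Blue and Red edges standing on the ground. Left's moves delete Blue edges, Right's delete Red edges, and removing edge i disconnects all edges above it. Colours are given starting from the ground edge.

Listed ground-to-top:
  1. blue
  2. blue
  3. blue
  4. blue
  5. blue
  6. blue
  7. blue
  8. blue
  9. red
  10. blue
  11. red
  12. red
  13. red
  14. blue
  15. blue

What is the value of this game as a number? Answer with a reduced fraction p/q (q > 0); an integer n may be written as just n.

967/128

Prefix values for blue blue blue blue blue blue blue blue red blue red red red blue blue via {L|R} + simplicity:
b: Left { 0 }, Right { · } → simplest 1
bb: Left { 0 1 }, Right { · } → simplest 2
bbb: Left { 0 1 2 }, Right { · } → simplest 3
bbbb: Left { 0 1 2 3 }, Right { · } → simplest 4
bbbbb: Left { 0 1 2 3 4 }, Right { · } → simplest 5
bbbbbb: Left { 0 1 2 3 4 5 }, Right { · } → simplest 6
bbbbbbb: Left { 0 1 2 3 4 5 6 }, Right { · } → simplest 7
bbbbbbbb: Left { 0 1 2 3 4 5 6 7 }, Right { · } → simplest 8
bbbbbbbbr: Left { 0 1 2 3 4 5 6 7 }, Right { 8 } → simplest 15/2
bbbbbbbbrb: Left { 0 1 2 3 4 5 6 7 15/2 }, Right { 8 } → simplest 31/4
bbbbbbbbrbr: Left { 0 1 2 3 4 5 6 7 15/2 }, Right { 31/4 8 } → simplest 61/8
bbbbbbbbrbrr: Left { 0 1 2 3 4 5 6 7 15/2 }, Right { 61/8 31/4 8 } → simplest 121/16
bbbbbbbbrbrrr: Left { 0 1 2 3 4 5 6 7 15/2 }, Right { 121/16 61/8 31/4 8 } → simplest 241/32
bbbbbbbbrbrrrb: Left { 0 1 2 3 4 5 6 7 15/2 241/32 }, Right { 121/16 61/8 31/4 8 } → simplest 483/64
bbbbbbbbrbrrrbb: Left { 0 1 2 3 4 5 6 7 15/2 241/32 483/64 }, Right { 121/16 61/8 31/4 8 } → simplest 967/128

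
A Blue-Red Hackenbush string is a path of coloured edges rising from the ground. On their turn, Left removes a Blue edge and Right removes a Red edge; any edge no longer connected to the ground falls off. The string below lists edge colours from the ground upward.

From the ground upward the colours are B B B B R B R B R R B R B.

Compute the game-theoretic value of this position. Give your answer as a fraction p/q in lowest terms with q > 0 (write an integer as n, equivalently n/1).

Prefix values for B B B B R B R B R R B R B via {L|R} + simplicity:
val_1 [B]  L=[0]  R=[—]  => 1
val_2 [BB]  L=[0; 1]  R=[—]  => 2
val_3 [BBB]  L=[0; 1; 2]  R=[—]  => 3
val_4 [BBBB]  L=[0; 1; 2; 3]  R=[—]  => 4
val_5 [BBBBR]  L=[0; 1; 2; 3]  R=[4]  => 7/2
val_6 [BBBBRB]  L=[0; 1; 2; 3; 7/2]  R=[4]  => 15/4
val_7 [BBBBRBR]  L=[0; 1; 2; 3; 7/2]  R=[15/4; 4]  => 29/8
val_8 [BBBBRBRB]  L=[0; 1; 2; 3; 7/2; 29/8]  R=[15/4; 4]  => 59/16
val_9 [BBBBRBRBR]  L=[0; 1; 2; 3; 7/2; 29/8]  R=[59/16; 15/4; 4]  => 117/32
val_10 [BBBBRBRBRR]  L=[0; 1; 2; 3; 7/2; 29/8]  R=[117/32; 59/16; 15/4; 4]  => 233/64
val_11 [BBBBRBRBRRB]  L=[0; 1; 2; 3; 7/2; 29/8; 233/64]  R=[117/32; 59/16; 15/4; 4]  => 467/128
val_12 [BBBBRBRBRRBR]  L=[0; 1; 2; 3; 7/2; 29/8; 233/64]  R=[467/128; 117/32; 59/16; 15/4; 4]  => 933/256
val_13 [BBBBRBRBRRBRB]  L=[0; 1; 2; 3; 7/2; 29/8; 233/64; 933/256]  R=[467/128; 117/32; 59/16; 15/4; 4]  => 1867/512

1867/512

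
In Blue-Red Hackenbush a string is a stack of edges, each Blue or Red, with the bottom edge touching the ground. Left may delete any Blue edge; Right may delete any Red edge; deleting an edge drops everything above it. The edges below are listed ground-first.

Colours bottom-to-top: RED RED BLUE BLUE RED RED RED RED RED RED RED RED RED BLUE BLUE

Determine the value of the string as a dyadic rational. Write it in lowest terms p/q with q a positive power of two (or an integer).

v_1 [R]  L=[]  R=[0]  => -1
v_2 [RR]  L=[]  R=[-1 0]  => -2
v_3 [RRB]  L=[-2]  R=[-1 0]  => -3/2
v_4 [RRBB]  L=[-2 -3/2]  R=[-1 0]  => -5/4
v_5 [RRBBR]  L=[-2 -3/2]  R=[-5/4 -1 0]  => -11/8
v_6 [RRBBRR]  L=[-2 -3/2]  R=[-11/8 -5/4 -1 0]  => -23/16
v_7 [RRBBRRR]  L=[-2 -3/2]  R=[-23/16 -11/8 -5/4 -1 0]  => -47/32
v_8 [RRBBRRRR]  L=[-2 -3/2]  R=[-47/32 -23/16 -11/8 -5/4 -1 0]  => -95/64
v_9 [RRBBRRRRR]  L=[-2 -3/2]  R=[-95/64 -47/32 -23/16 -11/8 -5/4 -1 0]  => -191/128
v_10 [RRBBRRRRRR]  L=[-2 -3/2]  R=[-191/128 -95/64 -47/32 -23/16 -11/8 -5/4 -1 0]  => -383/256
v_11 [RRBBRRRRRRR]  L=[-2 -3/2]  R=[-383/256 -191/128 -95/64 -47/32 -23/16 -11/8 -5/4 -1 0]  => -767/512
v_12 [RRBBRRRRRRRR]  L=[-2 -3/2]  R=[-767/512 -383/256 -191/128 -95/64 -47/32 -23/16 -11/8 -5/4 -1 0]  => -1535/1024
v_13 [RRBBRRRRRRRRR]  L=[-2 -3/2]  R=[-1535/1024 -767/512 -383/256 -191/128 -95/64 -47/32 -23/16 -11/8 -5/4 -1 0]  => -3071/2048
v_14 [RRBBRRRRRRRRRB]  L=[-2 -3/2 -3071/2048]  R=[-1535/1024 -767/512 -383/256 -191/128 -95/64 -47/32 -23/16 -11/8 -5/4 -1 0]  => -6141/4096
v_15 [RRBBRRRRRRRRRBB]  L=[-2 -3/2 -3071/2048 -6141/4096]  R=[-1535/1024 -767/512 -383/256 -191/128 -95/64 -47/32 -23/16 -11/8 -5/4 -1 0]  => -12281/8192

-12281/8192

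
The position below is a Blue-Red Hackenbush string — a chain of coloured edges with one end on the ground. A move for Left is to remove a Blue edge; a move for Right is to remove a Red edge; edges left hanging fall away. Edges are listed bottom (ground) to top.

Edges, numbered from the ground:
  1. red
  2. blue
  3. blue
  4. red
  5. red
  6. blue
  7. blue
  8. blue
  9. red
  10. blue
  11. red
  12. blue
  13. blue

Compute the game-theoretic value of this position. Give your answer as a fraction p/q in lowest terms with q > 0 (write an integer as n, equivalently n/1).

-1577/4096

Prefix values for red blue blue red red blue blue blue red blue red blue blue via {L|R} + simplicity:
1 of 13 · r · max L −∞ · min R 0 => -1
2 of 13 · rb · max L -1 · min R 0 => -1/2
3 of 13 · rbb · max L -1/2 · min R 0 => -1/4
4 of 13 · rbbr · max L -1/2 · min R -1/4 => -3/8
5 of 13 · rbbrr · max L -1/2 · min R -3/8 => -7/16
6 of 13 · rbbrrb · max L -7/16 · min R -3/8 => -13/32
7 of 13 · rbbrrbb · max L -13/32 · min R -3/8 => -25/64
8 of 13 · rbbrrbbb · max L -25/64 · min R -3/8 => -49/128
9 of 13 · rbbrrbbbr · max L -25/64 · min R -49/128 => -99/256
10 of 13 · rbbrrbbbrb · max L -99/256 · min R -49/128 => -197/512
11 of 13 · rbbrrbbbrbr · max L -99/256 · min R -197/512 => -395/1024
12 of 13 · rbbrrbbbrbrb · max L -395/1024 · min R -197/512 => -789/2048
13 of 13 · rbbrrbbbrbrbb · max L -789/2048 · min R -197/512 => -1577/4096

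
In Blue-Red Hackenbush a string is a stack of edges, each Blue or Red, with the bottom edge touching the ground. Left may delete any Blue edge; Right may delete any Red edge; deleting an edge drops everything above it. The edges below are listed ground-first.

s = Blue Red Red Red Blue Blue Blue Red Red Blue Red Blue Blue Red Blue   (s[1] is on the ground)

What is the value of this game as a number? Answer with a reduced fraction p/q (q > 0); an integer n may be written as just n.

Recurse on prefixes of the 15-edge string Blue Red Red Red Blue Blue Blue Red Red Blue Red Blue Blue Red Blue:
value_1 [B]  L=[0]  R=[none]  — 1
value_2 [BR]  L=[0]  R=[1]  — 1/2
value_3 [BRR]  L=[0]  R=[1/2, 1]  — 1/4
value_4 [BRRR]  L=[0]  R=[1/4, 1/2, 1]  — 1/8
value_5 [BRRRB]  L=[0, 1/8]  R=[1/4, 1/2, 1]  — 3/16
value_6 [BRRRBB]  L=[0, 1/8, 3/16]  R=[1/4, 1/2, 1]  — 7/32
value_7 [BRRRBBB]  L=[0, 1/8, 3/16, 7/32]  R=[1/4, 1/2, 1]  — 15/64
value_8 [BRRRBBBR]  L=[0, 1/8, 3/16, 7/32]  R=[15/64, 1/4, 1/2, 1]  — 29/128
value_9 [BRRRBBBRR]  L=[0, 1/8, 3/16, 7/32]  R=[29/128, 15/64, 1/4, 1/2, 1]  — 57/256
value_10 [BRRRBBBRRB]  L=[0, 1/8, 3/16, 7/32, 57/256]  R=[29/128, 15/64, 1/4, 1/2, 1]  — 115/512
value_11 [BRRRBBBRRBR]  L=[0, 1/8, 3/16, 7/32, 57/256]  R=[115/512, 29/128, 15/64, 1/4, 1/2, 1]  — 229/1024
value_12 [BRRRBBBRRBRB]  L=[0, 1/8, 3/16, 7/32, 57/256, 229/1024]  R=[115/512, 29/128, 15/64, 1/4, 1/2, 1]  — 459/2048
value_13 [BRRRBBBRRBRBB]  L=[0, 1/8, 3/16, 7/32, 57/256, 229/1024, 459/2048]  R=[115/512, 29/128, 15/64, 1/4, 1/2, 1]  — 919/4096
value_14 [BRRRBBBRRBRBBR]  L=[0, 1/8, 3/16, 7/32, 57/256, 229/1024, 459/2048]  R=[919/4096, 115/512, 29/128, 15/64, 1/4, 1/2, 1]  — 1837/8192
value_15 [BRRRBBBRRBRBBRB]  L=[0, 1/8, 3/16, 7/32, 57/256, 229/1024, 459/2048, 1837/8192]  R=[919/4096, 115/512, 29/128, 15/64, 1/4, 1/2, 1]  — 3675/16384

3675/16384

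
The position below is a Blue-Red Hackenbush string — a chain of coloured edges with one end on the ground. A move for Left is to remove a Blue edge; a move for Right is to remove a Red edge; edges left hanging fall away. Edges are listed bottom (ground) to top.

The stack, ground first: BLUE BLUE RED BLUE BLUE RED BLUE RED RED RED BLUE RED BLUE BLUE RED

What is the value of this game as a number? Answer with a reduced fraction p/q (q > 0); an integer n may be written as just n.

14893/8192

B: Left { 0 }, Right { · } = simplest 1
BB: Left { 0 1 }, Right { · } = simplest 2
BBR: Left { 0 1 }, Right { 2 } = simplest 3/2
BBRB: Left { 0 1 3/2 }, Right { 2 } = simplest 7/4
BBRBB: Left { 0 1 3/2 7/4 }, Right { 2 } = simplest 15/8
BBRBBR: Left { 0 1 3/2 7/4 }, Right { 15/8 2 } = simplest 29/16
BBRBBRB: Left { 0 1 3/2 7/4 29/16 }, Right { 15/8 2 } = simplest 59/32
BBRBBRBR: Left { 0 1 3/2 7/4 29/16 }, Right { 59/32 15/8 2 } = simplest 117/64
BBRBBRBRR: Left { 0 1 3/2 7/4 29/16 }, Right { 117/64 59/32 15/8 2 } = simplest 233/128
BBRBBRBRRR: Left { 0 1 3/2 7/4 29/16 }, Right { 233/128 117/64 59/32 15/8 2 } = simplest 465/256
BBRBBRBRRRB: Left { 0 1 3/2 7/4 29/16 465/256 }, Right { 233/128 117/64 59/32 15/8 2 } = simplest 931/512
BBRBBRBRRRBR: Left { 0 1 3/2 7/4 29/16 465/256 }, Right { 931/512 233/128 117/64 59/32 15/8 2 } = simplest 1861/1024
BBRBBRBRRRBRB: Left { 0 1 3/2 7/4 29/16 465/256 1861/1024 }, Right { 931/512 233/128 117/64 59/32 15/8 2 } = simplest 3723/2048
BBRBBRBRRRBRBB: Left { 0 1 3/2 7/4 29/16 465/256 1861/1024 3723/2048 }, Right { 931/512 233/128 117/64 59/32 15/8 2 } = simplest 7447/4096
BBRBBRBRRRBRBBR: Left { 0 1 3/2 7/4 29/16 465/256 1861/1024 3723/2048 }, Right { 7447/4096 931/512 233/128 117/64 59/32 15/8 2 } = simplest 14893/8192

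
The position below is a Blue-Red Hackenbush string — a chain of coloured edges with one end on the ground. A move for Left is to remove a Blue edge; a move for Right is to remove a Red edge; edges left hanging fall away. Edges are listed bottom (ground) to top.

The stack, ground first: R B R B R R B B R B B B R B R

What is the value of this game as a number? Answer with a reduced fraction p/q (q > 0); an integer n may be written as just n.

edge 1 of 15 (R): { (no moves) | 0 } = -1
edge 2 of 15 (B): { -1 | 0 } = -1/2
edge 3 of 15 (R): { -1 | -1/2 0 } = -3/4
edge 4 of 15 (B): { -1 -3/4 | -1/2 0 } = -5/8
edge 5 of 15 (R): { -1 -3/4 | -5/8 -1/2 0 } = -11/16
edge 6 of 15 (R): { -1 -3/4 | -11/16 -5/8 -1/2 0 } = -23/32
edge 7 of 15 (B): { -1 -3/4 -23/32 | -11/16 -5/8 -1/2 0 } = -45/64
edge 8 of 15 (B): { -1 -3/4 -23/32 -45/64 | -11/16 -5/8 -1/2 0 } = -89/128
edge 9 of 15 (R): { -1 -3/4 -23/32 -45/64 | -89/128 -11/16 -5/8 -1/2 0 } = -179/256
edge 10 of 15 (B): { -1 -3/4 -23/32 -45/64 -179/256 | -89/128 -11/16 -5/8 -1/2 0 } = -357/512
edge 11 of 15 (B): { -1 -3/4 -23/32 -45/64 -179/256 -357/512 | -89/128 -11/16 -5/8 -1/2 0 } = -713/1024
edge 12 of 15 (B): { -1 -3/4 -23/32 -45/64 -179/256 -357/512 -713/1024 | -89/128 -11/16 -5/8 -1/2 0 } = -1425/2048
edge 13 of 15 (R): { -1 -3/4 -23/32 -45/64 -179/256 -357/512 -713/1024 | -1425/2048 -89/128 -11/16 -5/8 -1/2 0 } = -2851/4096
edge 14 of 15 (B): { -1 -3/4 -23/32 -45/64 -179/256 -357/512 -713/1024 -2851/4096 | -1425/2048 -89/128 -11/16 -5/8 -1/2 0 } = -5701/8192
edge 15 of 15 (R): { -1 -3/4 -23/32 -45/64 -179/256 -357/512 -713/1024 -2851/4096 | -5701/8192 -1425/2048 -89/128 -11/16 -5/8 -1/2 0 } = -11403/16384

-11403/16384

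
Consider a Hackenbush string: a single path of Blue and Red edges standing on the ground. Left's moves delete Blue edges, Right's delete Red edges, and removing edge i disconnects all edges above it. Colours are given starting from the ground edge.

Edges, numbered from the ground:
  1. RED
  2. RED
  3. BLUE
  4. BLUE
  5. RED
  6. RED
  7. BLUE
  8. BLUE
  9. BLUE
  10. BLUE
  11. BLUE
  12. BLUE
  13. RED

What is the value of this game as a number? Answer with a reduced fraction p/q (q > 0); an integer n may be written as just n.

g_1 [R]  L=[none]  R=[0]  gives -1
g_2 [RR]  L=[none]  R=[-1, 0]  gives -2
g_3 [RRB]  L=[-2]  R=[-1, 0]  gives -3/2
g_4 [RRBB]  L=[-2, -3/2]  R=[-1, 0]  gives -5/4
g_5 [RRBBR]  L=[-2, -3/2]  R=[-5/4, -1, 0]  gives -11/8
g_6 [RRBBRR]  L=[-2, -3/2]  R=[-11/8, -5/4, -1, 0]  gives -23/16
g_7 [RRBBRRB]  L=[-2, -3/2, -23/16]  R=[-11/8, -5/4, -1, 0]  gives -45/32
g_8 [RRBBRRBB]  L=[-2, -3/2, -23/16, -45/32]  R=[-11/8, -5/4, -1, 0]  gives -89/64
g_9 [RRBBRRBBB]  L=[-2, -3/2, -23/16, -45/32, -89/64]  R=[-11/8, -5/4, -1, 0]  gives -177/128
g_10 [RRBBRRBBBB]  L=[-2, -3/2, -23/16, -45/32, -89/64, -177/128]  R=[-11/8, -5/4, -1, 0]  gives -353/256
g_11 [RRBBRRBBBBB]  L=[-2, -3/2, -23/16, -45/32, -89/64, -177/128, -353/256]  R=[-11/8, -5/4, -1, 0]  gives -705/512
g_12 [RRBBRRBBBBBB]  L=[-2, -3/2, -23/16, -45/32, -89/64, -177/128, -353/256, -705/512]  R=[-11/8, -5/4, -1, 0]  gives -1409/1024
g_13 [RRBBRRBBBBBBR]  L=[-2, -3/2, -23/16, -45/32, -89/64, -177/128, -353/256, -705/512]  R=[-1409/1024, -11/8, -5/4, -1, 0]  gives -2819/2048

-2819/2048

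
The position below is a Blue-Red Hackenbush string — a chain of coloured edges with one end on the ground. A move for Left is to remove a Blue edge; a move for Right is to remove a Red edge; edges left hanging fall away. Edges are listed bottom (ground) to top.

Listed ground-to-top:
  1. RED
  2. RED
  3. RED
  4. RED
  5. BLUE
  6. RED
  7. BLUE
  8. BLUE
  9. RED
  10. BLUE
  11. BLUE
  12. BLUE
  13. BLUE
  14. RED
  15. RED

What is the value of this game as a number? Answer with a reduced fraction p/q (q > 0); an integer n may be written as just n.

edge 1 of 15 (RED): { — | 0 } → -1
edge 2 of 15 (RED): { — | -1 0 } → -2
edge 3 of 15 (RED): { — | -2 -1 0 } → -3
edge 4 of 15 (RED): { — | -3 -2 -1 0 } → -4
edge 5 of 15 (BLUE): { -4 | -3 -2 -1 0 } → -7/2
edge 6 of 15 (RED): { -4 | -7/2 -3 -2 -1 0 } → -15/4
edge 7 of 15 (BLUE): { -4 -15/4 | -7/2 -3 -2 -1 0 } → -29/8
edge 8 of 15 (BLUE): { -4 -15/4 -29/8 | -7/2 -3 -2 -1 0 } → -57/16
edge 9 of 15 (RED): { -4 -15/4 -29/8 | -57/16 -7/2 -3 -2 -1 0 } → -115/32
edge 10 of 15 (BLUE): { -4 -15/4 -29/8 -115/32 | -57/16 -7/2 -3 -2 -1 0 } → -229/64
edge 11 of 15 (BLUE): { -4 -15/4 -29/8 -115/32 -229/64 | -57/16 -7/2 -3 -2 -1 0 } → -457/128
edge 12 of 15 (BLUE): { -4 -15/4 -29/8 -115/32 -229/64 -457/128 | -57/16 -7/2 -3 -2 -1 0 } → -913/256
edge 13 of 15 (BLUE): { -4 -15/4 -29/8 -115/32 -229/64 -457/128 -913/256 | -57/16 -7/2 -3 -2 -1 0 } → -1825/512
edge 14 of 15 (RED): { -4 -15/4 -29/8 -115/32 -229/64 -457/128 -913/256 | -1825/512 -57/16 -7/2 -3 -2 -1 0 } → -3651/1024
edge 15 of 15 (RED): { -4 -15/4 -29/8 -115/32 -229/64 -457/128 -913/256 | -3651/1024 -1825/512 -57/16 -7/2 -3 -2 -1 0 } → -7303/2048

-7303/2048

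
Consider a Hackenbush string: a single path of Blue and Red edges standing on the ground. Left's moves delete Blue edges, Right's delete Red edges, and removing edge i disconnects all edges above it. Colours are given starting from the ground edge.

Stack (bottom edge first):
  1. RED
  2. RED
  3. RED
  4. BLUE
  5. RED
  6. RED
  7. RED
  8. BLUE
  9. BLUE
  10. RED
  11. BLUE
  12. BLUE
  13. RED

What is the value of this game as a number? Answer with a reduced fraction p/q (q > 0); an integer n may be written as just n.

Prefix values for RED RED RED BLUE RED RED RED BLUE BLUE RED BLUE BLUE RED via {L|R} + simplicity:
R: Left { — }, Right { 0 } => simplest -1
RR: Left { — }, Right { -1, 0 } => simplest -2
RRR: Left { — }, Right { -2, -1, 0 } => simplest -3
RRRB: Left { -3 }, Right { -2, -1, 0 } => simplest -5/2
RRRBR: Left { -3 }, Right { -5/2, -2, -1, 0 } => simplest -11/4
RRRBRR: Left { -3 }, Right { -11/4, -5/2, -2, -1, 0 } => simplest -23/8
RRRBRRR: Left { -3 }, Right { -23/8, -11/4, -5/2, -2, -1, 0 } => simplest -47/16
RRRBRRRB: Left { -3, -47/16 }, Right { -23/8, -11/4, -5/2, -2, -1, 0 } => simplest -93/32
RRRBRRRBB: Left { -3, -47/16, -93/32 }, Right { -23/8, -11/4, -5/2, -2, -1, 0 } => simplest -185/64
RRRBRRRBBR: Left { -3, -47/16, -93/32 }, Right { -185/64, -23/8, -11/4, -5/2, -2, -1, 0 } => simplest -371/128
RRRBRRRBBRB: Left { -3, -47/16, -93/32, -371/128 }, Right { -185/64, -23/8, -11/4, -5/2, -2, -1, 0 } => simplest -741/256
RRRBRRRBBRBB: Left { -3, -47/16, -93/32, -371/128, -741/256 }, Right { -185/64, -23/8, -11/4, -5/2, -2, -1, 0 } => simplest -1481/512
RRRBRRRBBRBBR: Left { -3, -47/16, -93/32, -371/128, -741/256 }, Right { -1481/512, -185/64, -23/8, -11/4, -5/2, -2, -1, 0 } => simplest -2963/1024

-2963/1024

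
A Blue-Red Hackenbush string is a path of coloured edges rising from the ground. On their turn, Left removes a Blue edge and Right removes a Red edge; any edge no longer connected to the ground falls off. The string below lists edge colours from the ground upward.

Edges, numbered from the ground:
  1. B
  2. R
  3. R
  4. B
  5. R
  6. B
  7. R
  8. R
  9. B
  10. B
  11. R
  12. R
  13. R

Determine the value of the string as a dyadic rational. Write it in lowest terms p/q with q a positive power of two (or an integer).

Recurse on prefixes of the 13-edge string B R R B R B R R B B R R R:
1 of 13 · B · max L 0 · min R +∞ -> 1
2 of 13 · BR · max L 0 · min R 1 -> 1/2
3 of 13 · BRR · max L 0 · min R 1/2 -> 1/4
4 of 13 · BRRB · max L 1/4 · min R 1/2 -> 3/8
5 of 13 · BRRBR · max L 1/4 · min R 3/8 -> 5/16
6 of 13 · BRRBRB · max L 5/16 · min R 3/8 -> 11/32
7 of 13 · BRRBRBR · max L 5/16 · min R 11/32 -> 21/64
8 of 13 · BRRBRBRR · max L 5/16 · min R 21/64 -> 41/128
9 of 13 · BRRBRBRRB · max L 41/128 · min R 21/64 -> 83/256
10 of 13 · BRRBRBRRBB · max L 83/256 · min R 21/64 -> 167/512
11 of 13 · BRRBRBRRBBR · max L 83/256 · min R 167/512 -> 333/1024
12 of 13 · BRRBRBRRBBRR · max L 83/256 · min R 333/1024 -> 665/2048
13 of 13 · BRRBRBRRBBRRR · max L 83/256 · min R 665/2048 -> 1329/4096

1329/4096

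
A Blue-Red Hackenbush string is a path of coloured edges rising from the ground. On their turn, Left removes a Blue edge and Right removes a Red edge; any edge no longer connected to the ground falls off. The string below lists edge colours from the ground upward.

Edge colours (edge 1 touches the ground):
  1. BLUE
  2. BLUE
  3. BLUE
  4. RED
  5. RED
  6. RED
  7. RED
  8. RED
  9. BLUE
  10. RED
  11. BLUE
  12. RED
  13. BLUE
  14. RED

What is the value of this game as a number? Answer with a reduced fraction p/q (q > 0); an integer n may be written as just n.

Recurse on prefixes of the 14-edge string BLUE BLUE BLUE RED RED RED RED RED BLUE RED BLUE RED BLUE RED:
step 1: add BLUE to get B; options L={ 0 } R={ — } — 1
step 2: add BLUE to get BB; options L={ 0 1 } R={ — } — 2
step 3: add BLUE to get BBB; options L={ 0 1 2 } R={ — } — 3
step 4: add RED to get BBBR; options L={ 0 1 2 } R={ 3 } — 5/2
step 5: add RED to get BBBRR; options L={ 0 1 2 } R={ 5/2 3 } — 9/4
step 6: add RED to get BBBRRR; options L={ 0 1 2 } R={ 9/4 5/2 3 } — 17/8
step 7: add RED to get BBBRRRR; options L={ 0 1 2 } R={ 17/8 9/4 5/2 3 } — 33/16
step 8: add RED to get BBBRRRRR; options L={ 0 1 2 } R={ 33/16 17/8 9/4 5/2 3 } — 65/32
step 9: add BLUE to get BBBRRRRRB; options L={ 0 1 2 65/32 } R={ 33/16 17/8 9/4 5/2 3 } — 131/64
step 10: add RED to get BBBRRRRRBR; options L={ 0 1 2 65/32 } R={ 131/64 33/16 17/8 9/4 5/2 3 } — 261/128
step 11: add BLUE to get BBBRRRRRBRB; options L={ 0 1 2 65/32 261/128 } R={ 131/64 33/16 17/8 9/4 5/2 3 } — 523/256
step 12: add RED to get BBBRRRRRBRBR; options L={ 0 1 2 65/32 261/128 } R={ 523/256 131/64 33/16 17/8 9/4 5/2 3 } — 1045/512
step 13: add BLUE to get BBBRRRRRBRBRB; options L={ 0 1 2 65/32 261/128 1045/512 } R={ 523/256 131/64 33/16 17/8 9/4 5/2 3 } — 2091/1024
step 14: add RED to get BBBRRRRRBRBRBR; options L={ 0 1 2 65/32 261/128 1045/512 } R={ 2091/1024 523/256 131/64 33/16 17/8 9/4 5/2 3 } — 4181/2048

4181/2048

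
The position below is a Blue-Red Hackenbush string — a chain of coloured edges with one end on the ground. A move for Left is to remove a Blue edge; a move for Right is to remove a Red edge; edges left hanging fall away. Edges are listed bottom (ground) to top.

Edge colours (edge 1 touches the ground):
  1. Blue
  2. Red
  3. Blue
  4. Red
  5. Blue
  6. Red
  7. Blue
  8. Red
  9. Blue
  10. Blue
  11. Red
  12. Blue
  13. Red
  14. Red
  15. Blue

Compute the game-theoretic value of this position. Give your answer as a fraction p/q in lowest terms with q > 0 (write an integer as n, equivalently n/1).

10963/16384

value_1 [B]  L=[0]  R=[—]  — 1
value_2 [BR]  L=[0]  R=[1]  — 1/2
value_3 [BRB]  L=[0,1/2]  R=[1]  — 3/4
value_4 [BRBR]  L=[0,1/2]  R=[3/4,1]  — 5/8
value_5 [BRBRB]  L=[0,1/2,5/8]  R=[3/4,1]  — 11/16
value_6 [BRBRBR]  L=[0,1/2,5/8]  R=[11/16,3/4,1]  — 21/32
value_7 [BRBRBRB]  L=[0,1/2,5/8,21/32]  R=[11/16,3/4,1]  — 43/64
value_8 [BRBRBRBR]  L=[0,1/2,5/8,21/32]  R=[43/64,11/16,3/4,1]  — 85/128
value_9 [BRBRBRBRB]  L=[0,1/2,5/8,21/32,85/128]  R=[43/64,11/16,3/4,1]  — 171/256
value_10 [BRBRBRBRBB]  L=[0,1/2,5/8,21/32,85/128,171/256]  R=[43/64,11/16,3/4,1]  — 343/512
value_11 [BRBRBRBRBBR]  L=[0,1/2,5/8,21/32,85/128,171/256]  R=[343/512,43/64,11/16,3/4,1]  — 685/1024
value_12 [BRBRBRBRBBRB]  L=[0,1/2,5/8,21/32,85/128,171/256,685/1024]  R=[343/512,43/64,11/16,3/4,1]  — 1371/2048
value_13 [BRBRBRBRBBRBR]  L=[0,1/2,5/8,21/32,85/128,171/256,685/1024]  R=[1371/2048,343/512,43/64,11/16,3/4,1]  — 2741/4096
value_14 [BRBRBRBRBBRBRR]  L=[0,1/2,5/8,21/32,85/128,171/256,685/1024]  R=[2741/4096,1371/2048,343/512,43/64,11/16,3/4,1]  — 5481/8192
value_15 [BRBRBRBRBBRBRRB]  L=[0,1/2,5/8,21/32,85/128,171/256,685/1024,5481/8192]  R=[2741/4096,1371/2048,343/512,43/64,11/16,3/4,1]  — 10963/16384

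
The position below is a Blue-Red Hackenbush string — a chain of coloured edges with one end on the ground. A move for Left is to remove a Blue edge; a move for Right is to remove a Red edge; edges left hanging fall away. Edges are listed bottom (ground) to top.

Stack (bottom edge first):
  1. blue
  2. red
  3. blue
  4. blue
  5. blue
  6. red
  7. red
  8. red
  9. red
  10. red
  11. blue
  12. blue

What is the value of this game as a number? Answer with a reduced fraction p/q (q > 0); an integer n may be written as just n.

1799/2048

Build g(s[:k]) for k = 1..12, string s = blue red blue blue blue red red red red red blue blue.
g(b) = { 0 | ∅ } so 1
g(br) = { 0 | 1 } so 1/2
g(brb) = { 0; 1/2 | 1 } so 3/4
g(brbb) = { 0; 1/2; 3/4 | 1 } so 7/8
g(brbbb) = { 0; 1/2; 3/4; 7/8 | 1 } so 15/16
g(brbbbr) = { 0; 1/2; 3/4; 7/8 | 15/16; 1 } so 29/32
g(brbbbrr) = { 0; 1/2; 3/4; 7/8 | 29/32; 15/16; 1 } so 57/64
g(brbbbrrr) = { 0; 1/2; 3/4; 7/8 | 57/64; 29/32; 15/16; 1 } so 113/128
g(brbbbrrrr) = { 0; 1/2; 3/4; 7/8 | 113/128; 57/64; 29/32; 15/16; 1 } so 225/256
g(brbbbrrrrr) = { 0; 1/2; 3/4; 7/8 | 225/256; 113/128; 57/64; 29/32; 15/16; 1 } so 449/512
g(brbbbrrrrrb) = { 0; 1/2; 3/4; 7/8; 449/512 | 225/256; 113/128; 57/64; 29/32; 15/16; 1 } so 899/1024
g(brbbbrrrrrbb) = { 0; 1/2; 3/4; 7/8; 449/512; 899/1024 | 225/256; 113/128; 57/64; 29/32; 15/16; 1 } so 1799/2048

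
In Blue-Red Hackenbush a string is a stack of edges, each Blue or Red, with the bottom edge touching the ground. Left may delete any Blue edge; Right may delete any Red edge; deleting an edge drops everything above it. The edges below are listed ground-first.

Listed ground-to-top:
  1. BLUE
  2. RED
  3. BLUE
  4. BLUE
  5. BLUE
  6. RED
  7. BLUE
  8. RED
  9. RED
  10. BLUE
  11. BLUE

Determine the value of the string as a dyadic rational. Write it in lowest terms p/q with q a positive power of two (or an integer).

Build g(s[:k]) for k = 1..11, string s = BLUE RED BLUE BLUE BLUE RED BLUE RED RED BLUE BLUE.
1 of 11 · B · max L 0 · min R +∞ -> 1
2 of 11 · BR · max L 0 · min R 1 -> 1/2
3 of 11 · BRB · max L 1/2 · min R 1 -> 3/4
4 of 11 · BRBB · max L 3/4 · min R 1 -> 7/8
5 of 11 · BRBBB · max L 7/8 · min R 1 -> 15/16
6 of 11 · BRBBBR · max L 7/8 · min R 15/16 -> 29/32
7 of 11 · BRBBBRB · max L 29/32 · min R 15/16 -> 59/64
8 of 11 · BRBBBRBR · max L 29/32 · min R 59/64 -> 117/128
9 of 11 · BRBBBRBRR · max L 29/32 · min R 117/128 -> 233/256
10 of 11 · BRBBBRBRRB · max L 233/256 · min R 117/128 -> 467/512
11 of 11 · BRBBBRBRRBB · max L 467/512 · min R 117/128 -> 935/1024

935/1024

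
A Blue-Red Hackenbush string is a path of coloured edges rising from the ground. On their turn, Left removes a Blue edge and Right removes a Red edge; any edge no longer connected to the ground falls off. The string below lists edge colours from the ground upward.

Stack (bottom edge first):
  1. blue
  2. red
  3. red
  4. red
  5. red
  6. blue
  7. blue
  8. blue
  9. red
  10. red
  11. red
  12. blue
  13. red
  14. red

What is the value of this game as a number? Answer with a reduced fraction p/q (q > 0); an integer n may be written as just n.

905/8192

step 1: add blue to get b; options L={ 0 } R={  } → 1
step 2: add red to get br; options L={ 0 } R={ 1 } → 1/2
step 3: add red to get brr; options L={ 0 } R={ 1/2, 1 } → 1/4
step 4: add red to get brrr; options L={ 0 } R={ 1/4, 1/2, 1 } → 1/8
step 5: add red to get brrrr; options L={ 0 } R={ 1/8, 1/4, 1/2, 1 } → 1/16
step 6: add blue to get brrrrb; options L={ 0, 1/16 } R={ 1/8, 1/4, 1/2, 1 } → 3/32
step 7: add blue to get brrrrbb; options L={ 0, 1/16, 3/32 } R={ 1/8, 1/4, 1/2, 1 } → 7/64
step 8: add blue to get brrrrbbb; options L={ 0, 1/16, 3/32, 7/64 } R={ 1/8, 1/4, 1/2, 1 } → 15/128
step 9: add red to get brrrrbbbr; options L={ 0, 1/16, 3/32, 7/64 } R={ 15/128, 1/8, 1/4, 1/2, 1 } → 29/256
step 10: add red to get brrrrbbbrr; options L={ 0, 1/16, 3/32, 7/64 } R={ 29/256, 15/128, 1/8, 1/4, 1/2, 1 } → 57/512
step 11: add red to get brrrrbbbrrr; options L={ 0, 1/16, 3/32, 7/64 } R={ 57/512, 29/256, 15/128, 1/8, 1/4, 1/2, 1 } → 113/1024
step 12: add blue to get brrrrbbbrrrb; options L={ 0, 1/16, 3/32, 7/64, 113/1024 } R={ 57/512, 29/256, 15/128, 1/8, 1/4, 1/2, 1 } → 227/2048
step 13: add red to get brrrrbbbrrrbr; options L={ 0, 1/16, 3/32, 7/64, 113/1024 } R={ 227/2048, 57/512, 29/256, 15/128, 1/8, 1/4, 1/2, 1 } → 453/4096
step 14: add red to get brrrrbbbrrrbrr; options L={ 0, 1/16, 3/32, 7/64, 113/1024 } R={ 453/4096, 227/2048, 57/512, 29/256, 15/128, 1/8, 1/4, 1/2, 1 } → 905/8192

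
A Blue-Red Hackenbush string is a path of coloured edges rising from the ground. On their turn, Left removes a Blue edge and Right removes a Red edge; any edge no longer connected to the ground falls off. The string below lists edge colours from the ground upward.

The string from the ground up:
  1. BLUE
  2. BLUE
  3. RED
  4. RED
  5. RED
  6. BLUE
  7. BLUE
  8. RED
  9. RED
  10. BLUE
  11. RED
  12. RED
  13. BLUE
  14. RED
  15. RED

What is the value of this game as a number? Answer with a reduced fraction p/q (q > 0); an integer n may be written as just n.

9801/8192

edge 1 of 15 (BLUE): { 0 | (no moves) } = 1
edge 2 of 15 (BLUE): { 0,1 | (no moves) } = 2
edge 3 of 15 (RED): { 0,1 | 2 } = 3/2
edge 4 of 15 (RED): { 0,1 | 3/2,2 } = 5/4
edge 5 of 15 (RED): { 0,1 | 5/4,3/2,2 } = 9/8
edge 6 of 15 (BLUE): { 0,1,9/8 | 5/4,3/2,2 } = 19/16
edge 7 of 15 (BLUE): { 0,1,9/8,19/16 | 5/4,3/2,2 } = 39/32
edge 8 of 15 (RED): { 0,1,9/8,19/16 | 39/32,5/4,3/2,2 } = 77/64
edge 9 of 15 (RED): { 0,1,9/8,19/16 | 77/64,39/32,5/4,3/2,2 } = 153/128
edge 10 of 15 (BLUE): { 0,1,9/8,19/16,153/128 | 77/64,39/32,5/4,3/2,2 } = 307/256
edge 11 of 15 (RED): { 0,1,9/8,19/16,153/128 | 307/256,77/64,39/32,5/4,3/2,2 } = 613/512
edge 12 of 15 (RED): { 0,1,9/8,19/16,153/128 | 613/512,307/256,77/64,39/32,5/4,3/2,2 } = 1225/1024
edge 13 of 15 (BLUE): { 0,1,9/8,19/16,153/128,1225/1024 | 613/512,307/256,77/64,39/32,5/4,3/2,2 } = 2451/2048
edge 14 of 15 (RED): { 0,1,9/8,19/16,153/128,1225/1024 | 2451/2048,613/512,307/256,77/64,39/32,5/4,3/2,2 } = 4901/4096
edge 15 of 15 (RED): { 0,1,9/8,19/16,153/128,1225/1024 | 4901/4096,2451/2048,613/512,307/256,77/64,39/32,5/4,3/2,2 } = 9801/8192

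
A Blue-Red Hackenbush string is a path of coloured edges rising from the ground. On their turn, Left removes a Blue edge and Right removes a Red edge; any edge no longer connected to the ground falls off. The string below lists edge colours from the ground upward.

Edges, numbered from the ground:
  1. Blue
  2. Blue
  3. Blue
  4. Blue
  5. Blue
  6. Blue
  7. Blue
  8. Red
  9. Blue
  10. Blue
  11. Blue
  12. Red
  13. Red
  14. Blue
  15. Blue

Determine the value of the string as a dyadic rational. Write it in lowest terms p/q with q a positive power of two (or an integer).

Build g(s[:k]) for k = 1..15, string s = Blue Blue Blue Blue Blue Blue Blue Red Blue Blue Blue Red Red Blue Blue.
g_1 [B]  L=[0]  R=[·]  — 1
g_2 [BB]  L=[0 1]  R=[·]  — 2
g_3 [BBB]  L=[0 1 2]  R=[·]  — 3
g_4 [BBBB]  L=[0 1 2 3]  R=[·]  — 4
g_5 [BBBBB]  L=[0 1 2 3 4]  R=[·]  — 5
g_6 [BBBBBB]  L=[0 1 2 3 4 5]  R=[·]  — 6
g_7 [BBBBBBB]  L=[0 1 2 3 4 5 6]  R=[·]  — 7
g_8 [BBBBBBBR]  L=[0 1 2 3 4 5 6]  R=[7]  — 13/2
g_9 [BBBBBBBRB]  L=[0 1 2 3 4 5 6 13/2]  R=[7]  — 27/4
g_10 [BBBBBBBRBB]  L=[0 1 2 3 4 5 6 13/2 27/4]  R=[7]  — 55/8
g_11 [BBBBBBBRBBB]  L=[0 1 2 3 4 5 6 13/2 27/4 55/8]  R=[7]  — 111/16
g_12 [BBBBBBBRBBBR]  L=[0 1 2 3 4 5 6 13/2 27/4 55/8]  R=[111/16 7]  — 221/32
g_13 [BBBBBBBRBBBRR]  L=[0 1 2 3 4 5 6 13/2 27/4 55/8]  R=[221/32 111/16 7]  — 441/64
g_14 [BBBBBBBRBBBRRB]  L=[0 1 2 3 4 5 6 13/2 27/4 55/8 441/64]  R=[221/32 111/16 7]  — 883/128
g_15 [BBBBBBBRBBBRRBB]  L=[0 1 2 3 4 5 6 13/2 27/4 55/8 441/64 883/128]  R=[221/32 111/16 7]  — 1767/256

1767/256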